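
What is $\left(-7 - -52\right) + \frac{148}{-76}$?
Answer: $\frac{818}{19} \approx 43.053$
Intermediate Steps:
$\left(-7 - -52\right) + \frac{148}{-76} = \left(-7 + 52\right) + 148 \left(- \frac{1}{76}\right) = 45 - \frac{37}{19} = \frac{818}{19}$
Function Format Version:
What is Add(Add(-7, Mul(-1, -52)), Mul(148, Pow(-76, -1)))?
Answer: Rational(818, 19) ≈ 43.053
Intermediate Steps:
Add(Add(-7, Mul(-1, -52)), Mul(148, Pow(-76, -1))) = Add(Add(-7, 52), Mul(148, Rational(-1, 76))) = Add(45, Rational(-37, 19)) = Rational(818, 19)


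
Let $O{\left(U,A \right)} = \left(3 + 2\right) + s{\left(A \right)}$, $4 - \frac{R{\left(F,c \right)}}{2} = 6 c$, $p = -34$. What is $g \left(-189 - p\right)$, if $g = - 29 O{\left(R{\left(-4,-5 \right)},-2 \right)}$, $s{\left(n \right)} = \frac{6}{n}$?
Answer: $8990$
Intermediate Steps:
$R{\left(F,c \right)} = 8 - 12 c$ ($R{\left(F,c \right)} = 8 - 2 \cdot 6 c = 8 - 12 c$)
$O{\left(U,A \right)} = 5 + \frac{6}{A}$ ($O{\left(U,A \right)} = \left(3 + 2\right) + \frac{6}{A} = 5 + \frac{6}{A}$)
$g = -58$ ($g = - 29 \left(5 + \frac{6}{-2}\right) = - 29 \left(5 + 6 \left(- \frac{1}{2}\right)\right) = - 29 \left(5 - 3\right) = \left(-29\right) 2 = -58$)
$g \left(-189 - p\right) = - 58 \left(-189 - -34\right) = - 58 \left(-189 + 34\right) = \left(-58\right) \left(-155\right) = 8990$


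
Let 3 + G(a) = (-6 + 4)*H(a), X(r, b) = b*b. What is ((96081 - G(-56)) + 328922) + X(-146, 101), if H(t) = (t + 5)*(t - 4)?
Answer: 441327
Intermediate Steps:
H(t) = (-4 + t)*(5 + t) (H(t) = (5 + t)*(-4 + t) = (-4 + t)*(5 + t))
X(r, b) = b²
G(a) = 37 - 2*a - 2*a² (G(a) = -3 + (-6 + 4)*(-20 + a + a²) = -3 - 2*(-20 + a + a²) = -3 + (40 - 2*a - 2*a²) = 37 - 2*a - 2*a²)
((96081 - G(-56)) + 328922) + X(-146, 101) = ((96081 - (37 - 2*(-56) - 2*(-56)²)) + 328922) + 101² = ((96081 - (37 + 112 - 2*3136)) + 328922) + 10201 = ((96081 - (37 + 112 - 6272)) + 328922) + 10201 = ((96081 - 1*(-6123)) + 328922) + 10201 = ((96081 + 6123) + 328922) + 10201 = (102204 + 328922) + 10201 = 431126 + 10201 = 441327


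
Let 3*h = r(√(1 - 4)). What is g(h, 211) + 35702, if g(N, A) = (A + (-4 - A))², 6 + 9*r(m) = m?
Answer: 35718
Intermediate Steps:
r(m) = -⅔ + m/9
h = -2/9 + I*√3/27 (h = (-⅔ + √(1 - 4)/9)/3 = (-⅔ + √(-3)/9)/3 = (-⅔ + (I*√3)/9)/3 = (-⅔ + I*√3/9)/3 = -2/9 + I*√3/27 ≈ -0.22222 + 0.06415*I)
g(N, A) = 16 (g(N, A) = (-4)² = 16)
g(h, 211) + 35702 = 16 + 35702 = 35718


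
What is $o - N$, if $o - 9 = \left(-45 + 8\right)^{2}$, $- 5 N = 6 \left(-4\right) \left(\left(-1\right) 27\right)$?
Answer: $\frac{7538}{5} \approx 1507.6$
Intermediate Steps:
$N = - \frac{648}{5}$ ($N = - \frac{6 \left(-4\right) \left(\left(-1\right) 27\right)}{5} = - \frac{\left(-24\right) \left(-27\right)}{5} = \left(- \frac{1}{5}\right) 648 = - \frac{648}{5} \approx -129.6$)
$o = 1378$ ($o = 9 + \left(-45 + 8\right)^{2} = 9 + \left(-37\right)^{2} = 9 + 1369 = 1378$)
$o - N = 1378 - - \frac{648}{5} = 1378 + \frac{648}{5} = \frac{7538}{5}$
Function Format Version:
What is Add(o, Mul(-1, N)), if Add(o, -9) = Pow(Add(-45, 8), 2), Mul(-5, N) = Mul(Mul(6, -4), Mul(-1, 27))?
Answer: Rational(7538, 5) ≈ 1507.6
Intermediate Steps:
N = Rational(-648, 5) (N = Mul(Rational(-1, 5), Mul(Mul(6, -4), Mul(-1, 27))) = Mul(Rational(-1, 5), Mul(-24, -27)) = Mul(Rational(-1, 5), 648) = Rational(-648, 5) ≈ -129.60)
o = 1378 (o = Add(9, Pow(Add(-45, 8), 2)) = Add(9, Pow(-37, 2)) = Add(9, 1369) = 1378)
Add(o, Mul(-1, N)) = Add(1378, Mul(-1, Rational(-648, 5))) = Add(1378, Rational(648, 5)) = Rational(7538, 5)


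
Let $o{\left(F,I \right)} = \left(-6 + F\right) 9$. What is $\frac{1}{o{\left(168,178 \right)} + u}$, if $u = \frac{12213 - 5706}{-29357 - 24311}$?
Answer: $\frac{53668}{78241437} \approx 0.00068593$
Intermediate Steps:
$o{\left(F,I \right)} = -54 + 9 F$
$u = - \frac{6507}{53668}$ ($u = \frac{6507}{-53668} = 6507 \left(- \frac{1}{53668}\right) = - \frac{6507}{53668} \approx -0.12125$)
$\frac{1}{o{\left(168,178 \right)} + u} = \frac{1}{\left(-54 + 9 \cdot 168\right) - \frac{6507}{53668}} = \frac{1}{\left(-54 + 1512\right) - \frac{6507}{53668}} = \frac{1}{1458 - \frac{6507}{53668}} = \frac{1}{\frac{78241437}{53668}} = \frac{53668}{78241437}$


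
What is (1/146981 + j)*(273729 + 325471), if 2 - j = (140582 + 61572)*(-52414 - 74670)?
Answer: 2262591845304790456800/146981 ≈ 1.5394e+16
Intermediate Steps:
j = 25690538938 (j = 2 - (140582 + 61572)*(-52414 - 74670) = 2 - 202154*(-127084) = 2 - 1*(-25690538936) = 2 + 25690538936 = 25690538938)
(1/146981 + j)*(273729 + 325471) = (1/146981 + 25690538938)*(273729 + 325471) = (1/146981 + 25690538938)*599200 = (3776021103646179/146981)*599200 = 2262591845304790456800/146981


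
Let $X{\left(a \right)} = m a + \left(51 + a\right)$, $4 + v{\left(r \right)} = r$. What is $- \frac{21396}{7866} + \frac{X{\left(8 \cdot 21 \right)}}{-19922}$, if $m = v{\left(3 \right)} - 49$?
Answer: $- \frac{60316561}{26117742} \approx -2.3094$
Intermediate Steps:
$v{\left(r \right)} = -4 + r$
$m = -50$ ($m = \left(-4 + 3\right) - 49 = -1 - 49 = -50$)
$X{\left(a \right)} = 51 - 49 a$ ($X{\left(a \right)} = - 50 a + \left(51 + a\right) = 51 - 49 a$)
$- \frac{21396}{7866} + \frac{X{\left(8 \cdot 21 \right)}}{-19922} = - \frac{21396}{7866} + \frac{51 - 49 \cdot 8 \cdot 21}{-19922} = \left(-21396\right) \frac{1}{7866} + \left(51 - 8232\right) \left(- \frac{1}{19922}\right) = - \frac{3566}{1311} + \left(51 - 8232\right) \left(- \frac{1}{19922}\right) = - \frac{3566}{1311} - - \frac{8181}{19922} = - \frac{3566}{1311} + \frac{8181}{19922} = - \frac{60316561}{26117742}$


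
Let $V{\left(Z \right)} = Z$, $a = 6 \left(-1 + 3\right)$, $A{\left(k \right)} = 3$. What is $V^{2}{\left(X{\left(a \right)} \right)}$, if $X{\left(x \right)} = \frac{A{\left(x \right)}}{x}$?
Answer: $\frac{1}{16} \approx 0.0625$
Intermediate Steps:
$a = 12$ ($a = 6 \cdot 2 = 12$)
$X{\left(x \right)} = \frac{3}{x}$
$V^{2}{\left(X{\left(a \right)} \right)} = \left(\frac{3}{12}\right)^{2} = \left(3 \cdot \frac{1}{12}\right)^{2} = \left(\frac{1}{4}\right)^{2} = \frac{1}{16}$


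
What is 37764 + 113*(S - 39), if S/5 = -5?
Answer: 30532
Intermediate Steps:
S = -25 (S = 5*(-5) = -25)
37764 + 113*(S - 39) = 37764 + 113*(-25 - 39) = 37764 + 113*(-64) = 37764 - 7232 = 30532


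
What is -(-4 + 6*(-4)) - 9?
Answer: 19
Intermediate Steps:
-(-4 + 6*(-4)) - 9 = -(-4 - 24) - 9 = -1*(-28) - 9 = 28 - 9 = 19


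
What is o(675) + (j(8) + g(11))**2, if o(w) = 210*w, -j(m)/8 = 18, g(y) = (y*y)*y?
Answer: 1550719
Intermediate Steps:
g(y) = y**3 (g(y) = y**2*y = y**3)
j(m) = -144 (j(m) = -8*18 = -144)
o(675) + (j(8) + g(11))**2 = 210*675 + (-144 + 11**3)**2 = 141750 + (-144 + 1331)**2 = 141750 + 1187**2 = 141750 + 1408969 = 1550719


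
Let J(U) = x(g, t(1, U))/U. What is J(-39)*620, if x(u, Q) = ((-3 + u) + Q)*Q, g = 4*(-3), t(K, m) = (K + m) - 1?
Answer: -33480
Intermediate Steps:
t(K, m) = -1 + K + m
g = -12
x(u, Q) = Q*(-3 + Q + u) (x(u, Q) = (-3 + Q + u)*Q = Q*(-3 + Q + u))
J(U) = -15 + U (J(U) = ((-1 + 1 + U)*(-3 + (-1 + 1 + U) - 12))/U = (U*(-3 + U - 12))/U = (U*(-15 + U))/U = -15 + U)
J(-39)*620 = (-15 - 39)*620 = -54*620 = -33480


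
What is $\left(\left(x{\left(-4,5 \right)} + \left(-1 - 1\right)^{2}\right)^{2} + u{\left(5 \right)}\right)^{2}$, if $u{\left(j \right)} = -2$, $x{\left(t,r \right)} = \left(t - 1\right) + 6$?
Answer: $529$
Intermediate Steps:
$x{\left(t,r \right)} = 5 + t$ ($x{\left(t,r \right)} = \left(-1 + t\right) + 6 = 5 + t$)
$\left(\left(x{\left(-4,5 \right)} + \left(-1 - 1\right)^{2}\right)^{2} + u{\left(5 \right)}\right)^{2} = \left(\left(\left(5 - 4\right) + \left(-1 - 1\right)^{2}\right)^{2} - 2\right)^{2} = \left(\left(1 + \left(-2\right)^{2}\right)^{2} - 2\right)^{2} = \left(\left(1 + 4\right)^{2} - 2\right)^{2} = \left(5^{2} - 2\right)^{2} = \left(25 - 2\right)^{2} = 23^{2} = 529$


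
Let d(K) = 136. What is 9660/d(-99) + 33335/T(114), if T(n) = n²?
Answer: 16259365/220932 ≈ 73.594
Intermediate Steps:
9660/d(-99) + 33335/T(114) = 9660/136 + 33335/(114²) = 9660*(1/136) + 33335/12996 = 2415/34 + 33335*(1/12996) = 2415/34 + 33335/12996 = 16259365/220932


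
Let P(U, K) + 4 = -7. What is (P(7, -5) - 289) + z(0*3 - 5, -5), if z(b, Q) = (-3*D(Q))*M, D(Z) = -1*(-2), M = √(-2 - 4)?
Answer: -300 - 6*I*√6 ≈ -300.0 - 14.697*I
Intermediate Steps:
P(U, K) = -11 (P(U, K) = -4 - 7 = -11)
M = I*√6 (M = √(-6) = I*√6 ≈ 2.4495*I)
D(Z) = 2
z(b, Q) = -6*I*√6 (z(b, Q) = (-3*2)*(I*√6) = -6*I*√6)
(P(7, -5) - 289) + z(0*3 - 5, -5) = (-11 - 289) - 6*I*√6 = -300 - 6*I*√6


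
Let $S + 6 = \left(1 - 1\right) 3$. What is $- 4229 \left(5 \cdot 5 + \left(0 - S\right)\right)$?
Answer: $-131099$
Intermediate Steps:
$S = -6$ ($S = -6 + \left(1 - 1\right) 3 = -6 + 0 \cdot 3 = -6 + 0 = -6$)
$- 4229 \left(5 \cdot 5 + \left(0 - S\right)\right) = - 4229 \left(5 \cdot 5 + \left(0 - -6\right)\right) = - 4229 \left(25 + \left(0 + 6\right)\right) = - 4229 \left(25 + 6\right) = \left(-4229\right) 31 = -131099$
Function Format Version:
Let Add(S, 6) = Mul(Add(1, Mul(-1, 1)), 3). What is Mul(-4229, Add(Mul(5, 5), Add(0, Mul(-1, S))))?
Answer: -131099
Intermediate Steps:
S = -6 (S = Add(-6, Mul(Add(1, Mul(-1, 1)), 3)) = Add(-6, Mul(Add(1, -1), 3)) = Add(-6, Mul(0, 3)) = Add(-6, 0) = -6)
Mul(-4229, Add(Mul(5, 5), Add(0, Mul(-1, S)))) = Mul(-4229, Add(Mul(5, 5), Add(0, Mul(-1, -6)))) = Mul(-4229, Add(25, Add(0, 6))) = Mul(-4229, Add(25, 6)) = Mul(-4229, 31) = -131099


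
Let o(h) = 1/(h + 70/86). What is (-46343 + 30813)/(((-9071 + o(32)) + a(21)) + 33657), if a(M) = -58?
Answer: -21912830/34609051 ≈ -0.63315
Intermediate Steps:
o(h) = 1/(35/43 + h) (o(h) = 1/(h + 70*(1/86)) = 1/(h + 35/43) = 1/(35/43 + h))
(-46343 + 30813)/(((-9071 + o(32)) + a(21)) + 33657) = (-46343 + 30813)/(((-9071 + 43/(35 + 43*32)) - 58) + 33657) = -15530/(((-9071 + 43/(35 + 1376)) - 58) + 33657) = -15530/(((-9071 + 43/1411) - 58) + 33657) = -15530/((-12799138/1411 - 58) + 33657) = -15530/(-12880976/1411 + 33657) = -15530/34609051/1411 = -15530*1411/34609051 = -21912830/34609051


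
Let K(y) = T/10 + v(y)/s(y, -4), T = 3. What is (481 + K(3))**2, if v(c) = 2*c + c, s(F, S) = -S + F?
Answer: 1141155961/4900 ≈ 2.3289e+5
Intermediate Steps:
s(F, S) = F - S
v(c) = 3*c
K(y) = 3/10 + 3*y/(4 + y) (K(y) = 3/10 + (3*y)/(y - 1*(-4)) = 3*(1/10) + (3*y)/(y + 4) = 3/10 + (3*y)/(4 + y) = 3/10 + 3*y/(4 + y))
(481 + K(3))**2 = (481 + 3*(4 + 11*3)/(10*(4 + 3)))**2 = (481 + (3/10)*(4 + 33)/7)**2 = (481 + (3/10)*(1/7)*37)**2 = (481 + 111/70)**2 = (33781/70)**2 = 1141155961/4900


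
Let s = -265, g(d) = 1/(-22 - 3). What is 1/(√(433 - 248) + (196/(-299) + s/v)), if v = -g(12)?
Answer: -592340229/3924625767856 - 89401*√185/3924625767856 ≈ -0.00015124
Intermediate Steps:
g(d) = -1/25 (g(d) = 1/(-25) = -1/25)
v = 1/25 (v = -1*(-1/25) = 1/25 ≈ 0.040000)
1/(√(433 - 248) + (196/(-299) + s/v)) = 1/(√(433 - 248) + (196/(-299) - 265/1/25)) = 1/(√185 + (196*(-1/299) - 265*25)) = 1/(√185 + (-196/299 - 6625)) = 1/(√185 - 1981071/299) = 1/(-1981071/299 + √185)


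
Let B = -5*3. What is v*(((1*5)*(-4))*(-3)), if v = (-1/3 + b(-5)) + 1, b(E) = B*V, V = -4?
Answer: 3640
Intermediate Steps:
B = -15
b(E) = 60 (b(E) = -15*(-4) = 60)
v = 182/3 (v = (-1/3 + 60) + 1 = 179/3 + 1 = 182/3 ≈ 60.667)
v*(((1*5)*(-4))*(-3)) = 182*(((1*5)*(-4))*(-3))/3 = 182*((5*(-4))*(-3))/3 = 182*(-20*(-3))/3 = (182/3)*60 = 3640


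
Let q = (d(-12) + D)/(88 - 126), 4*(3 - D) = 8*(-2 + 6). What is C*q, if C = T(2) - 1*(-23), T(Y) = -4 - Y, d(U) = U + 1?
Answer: 136/19 ≈ 7.1579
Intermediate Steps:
d(U) = 1 + U
D = -5 (D = 3 - 2*(-2 + 6) = 3 - 2*4 = 3 - ¼*32 = 3 - 8 = -5)
q = 8/19 (q = ((1 - 12) - 5)/(88 - 126) = (-11 - 5)/(-38) = -16*(-1/38) = 8/19 ≈ 0.42105)
C = 17 (C = (-4 - 1*2) - 1*(-23) = (-4 - 2) + 23 = -6 + 23 = 17)
C*q = 17*(8/19) = 136/19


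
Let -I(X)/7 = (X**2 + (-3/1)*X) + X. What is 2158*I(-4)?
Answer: -362544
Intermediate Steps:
I(X) = -7*X**2 + 14*X (I(X) = -7*((X**2 + (-3/1)*X) + X) = -7*((X**2 + (-3*1)*X) + X) = -7*((X**2 - 3*X) + X) = -7*(X**2 - 2*X) = -7*X**2 + 14*X)
2158*I(-4) = 2158*(7*(-4)*(2 - 1*(-4))) = 2158*(7*(-4)*(2 + 4)) = 2158*(7*(-4)*6) = 2158*(-168) = -362544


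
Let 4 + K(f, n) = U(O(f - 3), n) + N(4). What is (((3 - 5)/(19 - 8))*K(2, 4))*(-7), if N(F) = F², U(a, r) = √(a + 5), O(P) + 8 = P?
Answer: 168/11 + 28*I/11 ≈ 15.273 + 2.5455*I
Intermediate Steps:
O(P) = -8 + P
U(a, r) = √(5 + a)
K(f, n) = 12 + √(-6 + f) (K(f, n) = -4 + (√(5 + (-8 + (f - 3))) + 4²) = -4 + (√(5 + (-8 + (-3 + f))) + 16) = -4 + (√(5 + (-11 + f)) + 16) = -4 + (√(-6 + f) + 16) = -4 + (16 + √(-6 + f)) = 12 + √(-6 + f))
(((3 - 5)/(19 - 8))*K(2, 4))*(-7) = (((3 - 5)/(19 - 8))*(12 + √(-6 + 2)))*(-7) = ((-2/11)*(12 + √(-4)))*(-7) = ((-2*1/11)*(12 + 2*I))*(-7) = -2*(12 + 2*I)/11*(-7) = (-24/11 - 4*I/11)*(-7) = 168/11 + 28*I/11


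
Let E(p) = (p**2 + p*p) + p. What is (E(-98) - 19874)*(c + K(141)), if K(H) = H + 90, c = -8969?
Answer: 6675832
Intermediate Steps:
E(p) = p + 2*p**2 (E(p) = (p**2 + p**2) + p = 2*p**2 + p = p + 2*p**2)
K(H) = 90 + H
(E(-98) - 19874)*(c + K(141)) = (-98*(1 + 2*(-98)) - 19874)*(-8969 + (90 + 141)) = (-98*(1 - 196) - 19874)*(-8969 + 231) = (-98*(-195) - 19874)*(-8738) = (19110 - 19874)*(-8738) = -764*(-8738) = 6675832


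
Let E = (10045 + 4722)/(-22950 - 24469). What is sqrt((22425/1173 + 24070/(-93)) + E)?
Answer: I*sqrt(1348961698164393318)/74969439 ≈ 15.492*I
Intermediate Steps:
E = -14767/47419 (E = 14767/(-47419) = 14767*(-1/47419) = -14767/47419 ≈ -0.31142)
sqrt((22425/1173 + 24070/(-93)) + E) = sqrt((22425/1173 + 24070/(-93)) - 14767/47419) = sqrt((22425*(1/1173) + 24070*(-1/93)) - 14767/47419) = sqrt((325/17 - 24070/93) - 14767/47419) = sqrt(-378965/1581 - 14767/47419) = sqrt(-17993487962/74969439) = I*sqrt(1348961698164393318)/74969439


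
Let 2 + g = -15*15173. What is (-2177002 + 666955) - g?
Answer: -1282450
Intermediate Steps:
g = -227597 (g = -2 - 15*15173 = -2 - 227595 = -227597)
(-2177002 + 666955) - g = (-2177002 + 666955) - 1*(-227597) = -1510047 + 227597 = -1282450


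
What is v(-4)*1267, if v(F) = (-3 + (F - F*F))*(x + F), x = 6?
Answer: -58282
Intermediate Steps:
v(F) = (6 + F)*(-3 + F - F²) (v(F) = (-3 + (F - F*F))*(6 + F) = (-3 + (F - F²))*(6 + F) = (-3 + F - F²)*(6 + F) = (6 + F)*(-3 + F - F²))
v(-4)*1267 = (-18 - 1*(-4)³ - 5*(-4)² + 3*(-4))*1267 = (-18 - 1*(-64) - 5*16 - 12)*1267 = (-18 + 64 - 80 - 12)*1267 = -46*1267 = -58282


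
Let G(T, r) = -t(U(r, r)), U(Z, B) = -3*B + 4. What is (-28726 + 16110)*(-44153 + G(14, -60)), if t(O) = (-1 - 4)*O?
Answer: 545427528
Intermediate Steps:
U(Z, B) = 4 - 3*B
t(O) = -5*O
G(T, r) = 20 - 15*r (G(T, r) = -(-5)*(4 - 3*r) = -(-20 + 15*r) = 20 - 15*r)
(-28726 + 16110)*(-44153 + G(14, -60)) = (-28726 + 16110)*(-44153 + (20 - 15*(-60))) = -12616*(-44153 + (20 + 900)) = -12616*(-44153 + 920) = -12616*(-43233) = 545427528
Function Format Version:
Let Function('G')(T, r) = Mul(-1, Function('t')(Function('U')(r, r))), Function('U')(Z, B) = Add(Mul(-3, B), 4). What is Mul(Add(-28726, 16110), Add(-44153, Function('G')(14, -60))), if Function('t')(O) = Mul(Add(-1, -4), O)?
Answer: 545427528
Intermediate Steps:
Function('U')(Z, B) = Add(4, Mul(-3, B))
Function('t')(O) = Mul(-5, O)
Function('G')(T, r) = Add(20, Mul(-15, r)) (Function('G')(T, r) = Mul(-1, Mul(-5, Add(4, Mul(-3, r)))) = Mul(-1, Add(-20, Mul(15, r))) = Add(20, Mul(-15, r)))
Mul(Add(-28726, 16110), Add(-44153, Function('G')(14, -60))) = Mul(Add(-28726, 16110), Add(-44153, Add(20, Mul(-15, -60)))) = Mul(-12616, Add(-44153, Add(20, 900))) = Mul(-12616, Add(-44153, 920)) = Mul(-12616, -43233) = 545427528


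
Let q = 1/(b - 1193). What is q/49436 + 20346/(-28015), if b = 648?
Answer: -109634914907/150959499860 ≈ -0.72625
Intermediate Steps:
q = -1/545 (q = 1/(648 - 1193) = 1/(-545) = -1/545 ≈ -0.0018349)
q/49436 + 20346/(-28015) = -1/545/49436 + 20346/(-28015) = -1/545*1/49436 + 20346*(-1/28015) = -1/26942620 - 20346/28015 = -109634914907/150959499860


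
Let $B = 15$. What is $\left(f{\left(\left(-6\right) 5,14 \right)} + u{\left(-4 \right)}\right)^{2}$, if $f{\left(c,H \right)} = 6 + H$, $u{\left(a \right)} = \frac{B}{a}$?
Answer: $\frac{4225}{16} \approx 264.06$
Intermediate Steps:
$u{\left(a \right)} = \frac{15}{a}$
$\left(f{\left(\left(-6\right) 5,14 \right)} + u{\left(-4 \right)}\right)^{2} = \left(\left(6 + 14\right) + \frac{15}{-4}\right)^{2} = \left(20 + 15 \left(- \frac{1}{4}\right)\right)^{2} = \left(20 - \frac{15}{4}\right)^{2} = \left(\frac{65}{4}\right)^{2} = \frac{4225}{16}$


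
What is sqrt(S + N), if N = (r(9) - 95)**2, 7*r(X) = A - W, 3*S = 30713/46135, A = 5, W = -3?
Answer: 29*sqrt(9832166912310)/968835 ≈ 93.858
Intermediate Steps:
S = 30713/138405 (S = (30713/46135)/3 = (30713*(1/46135))/3 = (1/3)*(30713/46135) = 30713/138405 ≈ 0.22191)
r(X) = 8/7 (r(X) = (5 - 1*(-3))/7 = (5 + 3)/7 = (1/7)*8 = 8/7)
N = 431649/49 (N = (8/7 - 95)**2 = (-657/7)**2 = 431649/49 ≈ 8809.2)
sqrt(S + N) = sqrt(30713/138405 + 431649/49) = sqrt(59743884782/6781845) = 29*sqrt(9832166912310)/968835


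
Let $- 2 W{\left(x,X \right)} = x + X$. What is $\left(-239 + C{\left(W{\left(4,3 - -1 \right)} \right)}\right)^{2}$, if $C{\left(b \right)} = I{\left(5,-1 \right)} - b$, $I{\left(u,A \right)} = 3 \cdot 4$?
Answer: $49729$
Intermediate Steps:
$I{\left(u,A \right)} = 12$
$W{\left(x,X \right)} = - \frac{X}{2} - \frac{x}{2}$ ($W{\left(x,X \right)} = - \frac{x + X}{2} = - \frac{X + x}{2} = - \frac{X}{2} - \frac{x}{2}$)
$C{\left(b \right)} = 12 - b$
$\left(-239 + C{\left(W{\left(4,3 - -1 \right)} \right)}\right)^{2} = \left(-239 - \left(-12 - 2 - \frac{3 - -1}{2}\right)\right)^{2} = \left(-239 + \left(12 - \left(- \frac{3 + 1}{2} - 2\right)\right)\right)^{2} = \left(-239 + \left(12 - \left(\left(- \frac{1}{2}\right) 4 - 2\right)\right)\right)^{2} = \left(-239 + \left(12 - \left(-2 - 2\right)\right)\right)^{2} = \left(-239 + \left(12 - -4\right)\right)^{2} = \left(-239 + \left(12 + 4\right)\right)^{2} = \left(-239 + 16\right)^{2} = \left(-223\right)^{2} = 49729$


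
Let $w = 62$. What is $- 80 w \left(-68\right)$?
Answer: $337280$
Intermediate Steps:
$- 80 w \left(-68\right) = \left(-80\right) 62 \left(-68\right) = \left(-4960\right) \left(-68\right) = 337280$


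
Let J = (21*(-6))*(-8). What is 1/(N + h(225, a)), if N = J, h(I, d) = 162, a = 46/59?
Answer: 1/1170 ≈ 0.00085470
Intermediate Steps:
a = 46/59 (a = 46*(1/59) = 46/59 ≈ 0.77966)
J = 1008 (J = -126*(-8) = 1008)
N = 1008
1/(N + h(225, a)) = 1/(1008 + 162) = 1/1170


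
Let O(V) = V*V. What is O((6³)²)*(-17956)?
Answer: -39086303625216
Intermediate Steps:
O(V) = V²
O((6³)²)*(-17956) = ((6³)²)²*(-17956) = (216²)²*(-17956) = 46656²*(-17956) = 2176782336*(-17956) = -39086303625216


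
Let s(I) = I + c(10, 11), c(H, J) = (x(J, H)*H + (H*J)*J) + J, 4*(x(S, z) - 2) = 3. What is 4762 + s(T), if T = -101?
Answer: 11819/2 ≈ 5909.5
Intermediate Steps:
x(S, z) = 11/4 (x(S, z) = 2 + (¼)*3 = 2 + ¾ = 11/4)
c(H, J) = J + 11*H/4 + H*J² (c(H, J) = (11*H/4 + (H*J)*J) + J = (11*H/4 + H*J²) + J = J + 11*H/4 + H*J²)
s(I) = 2497/2 + I (s(I) = I + (11 + (11/4)*10 + 10*11²) = I + (11 + 55/2 + 10*121) = I + (11 + 55/2 + 1210) = I + 2497/2 = 2497/2 + I)
4762 + s(T) = 4762 + (2497/2 - 101) = 4762 + 2295/2 = 11819/2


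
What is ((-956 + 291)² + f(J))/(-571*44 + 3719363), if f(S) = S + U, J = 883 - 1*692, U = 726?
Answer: 49238/410471 ≈ 0.11995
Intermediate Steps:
J = 191 (J = 883 - 692 = 191)
f(S) = 726 + S (f(S) = S + 726 = 726 + S)
((-956 + 291)² + f(J))/(-571*44 + 3719363) = ((-956 + 291)² + (726 + 191))/(-571*44 + 3719363) = ((-665)² + 917)/(-25124 + 3719363) = (442225 + 917)/3694239 = 443142*(1/3694239) = 49238/410471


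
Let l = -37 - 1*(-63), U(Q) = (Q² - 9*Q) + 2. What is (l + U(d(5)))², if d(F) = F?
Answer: 64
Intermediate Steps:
U(Q) = 2 + Q² - 9*Q
l = 26 (l = -37 + 63 = 26)
(l + U(d(5)))² = (26 + (2 + 5² - 9*5))² = (26 + (2 + 25 - 45))² = (26 - 18)² = 8² = 64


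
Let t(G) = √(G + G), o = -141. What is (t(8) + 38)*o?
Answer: -5922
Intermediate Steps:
t(G) = √2*√G (t(G) = √(2*G) = √2*√G)
(t(8) + 38)*o = (√2*√8 + 38)*(-141) = (√2*(2*√2) + 38)*(-141) = (4 + 38)*(-141) = 42*(-141) = -5922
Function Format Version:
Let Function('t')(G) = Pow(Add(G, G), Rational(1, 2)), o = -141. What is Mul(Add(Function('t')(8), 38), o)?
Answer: -5922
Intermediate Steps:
Function('t')(G) = Mul(Pow(2, Rational(1, 2)), Pow(G, Rational(1, 2))) (Function('t')(G) = Pow(Mul(2, G), Rational(1, 2)) = Mul(Pow(2, Rational(1, 2)), Pow(G, Rational(1, 2))))
Mul(Add(Function('t')(8), 38), o) = Mul(Add(Mul(Pow(2, Rational(1, 2)), Pow(8, Rational(1, 2))), 38), -141) = Mul(Add(Mul(Pow(2, Rational(1, 2)), Mul(2, Pow(2, Rational(1, 2)))), 38), -141) = Mul(Add(4, 38), -141) = Mul(42, -141) = -5922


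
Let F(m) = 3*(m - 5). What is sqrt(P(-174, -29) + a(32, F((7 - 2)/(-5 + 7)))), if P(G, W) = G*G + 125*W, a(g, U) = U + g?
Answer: sqrt(106702)/2 ≈ 163.33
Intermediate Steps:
F(m) = -15 + 3*m (F(m) = 3*(-5 + m) = -15 + 3*m)
P(G, W) = G**2 + 125*W
sqrt(P(-174, -29) + a(32, F((7 - 2)/(-5 + 7)))) = sqrt(((-174)**2 + 125*(-29)) + ((-15 + 3*((7 - 2)/(-5 + 7))) + 32)) = sqrt((30276 - 3625) + ((-15 + 3*(5/2)) + 32)) = sqrt(26651 + ((-15 + 3*(5*(1/2))) + 32)) = sqrt(26651 + ((-15 + 3*(5/2)) + 32)) = sqrt(26651 + ((-15 + 15/2) + 32)) = sqrt(26651 + (-15/2 + 32)) = sqrt(26651 + 49/2) = sqrt(53351/2) = sqrt(106702)/2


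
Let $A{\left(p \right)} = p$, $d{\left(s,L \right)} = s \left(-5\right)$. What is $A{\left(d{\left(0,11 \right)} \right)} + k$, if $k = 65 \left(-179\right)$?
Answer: $-11635$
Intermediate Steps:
$d{\left(s,L \right)} = - 5 s$
$k = -11635$
$A{\left(d{\left(0,11 \right)} \right)} + k = \left(-5\right) 0 - 11635 = 0 - 11635 = -11635$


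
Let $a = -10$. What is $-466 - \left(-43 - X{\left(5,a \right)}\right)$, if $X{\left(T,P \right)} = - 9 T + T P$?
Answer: $-518$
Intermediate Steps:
$X{\left(T,P \right)} = - 9 T + P T$
$-466 - \left(-43 - X{\left(5,a \right)}\right) = -466 - \left(-43 - 5 \left(-9 - 10\right)\right) = -466 - \left(-43 - 5 \left(-19\right)\right) = -466 - \left(-43 - -95\right) = -466 - \left(-43 + 95\right) = -466 - 52 = -518$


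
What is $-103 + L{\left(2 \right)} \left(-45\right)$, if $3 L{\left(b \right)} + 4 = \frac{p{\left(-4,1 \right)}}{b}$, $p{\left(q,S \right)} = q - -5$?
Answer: $- \frac{101}{2} \approx -50.5$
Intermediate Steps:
$p{\left(q,S \right)} = 5 + q$ ($p{\left(q,S \right)} = q + 5 = 5 + q$)
$L{\left(b \right)} = - \frac{4}{3} + \frac{1}{3 b}$ ($L{\left(b \right)} = - \frac{4}{3} + \frac{\left(5 - 4\right) \frac{1}{b}}{3} = - \frac{4}{3} + \frac{1 \frac{1}{b}}{3} = - \frac{4}{3} + \frac{1}{3 b}$)
$-103 + L{\left(2 \right)} \left(-45\right) = -103 + \frac{1 - 8}{3 \cdot 2} \left(-45\right) = -103 + \frac{1}{3} \cdot \frac{1}{2} \left(1 - 8\right) \left(-45\right) = -103 + \frac{1}{3} \cdot \frac{1}{2} \left(-7\right) \left(-45\right) = -103 - - \frac{105}{2} = -103 + \frac{105}{2} = - \frac{101}{2}$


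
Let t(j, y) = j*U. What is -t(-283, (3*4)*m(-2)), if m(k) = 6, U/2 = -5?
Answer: -2830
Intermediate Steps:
U = -10 (U = 2*(-5) = -10)
t(j, y) = -10*j (t(j, y) = j*(-10) = -10*j)
-t(-283, (3*4)*m(-2)) = -(-10)*(-283) = -1*2830 = -2830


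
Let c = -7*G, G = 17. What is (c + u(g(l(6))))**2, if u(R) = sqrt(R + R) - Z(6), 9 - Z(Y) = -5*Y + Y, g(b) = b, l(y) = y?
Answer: 23116 - 608*sqrt(3) ≈ 22063.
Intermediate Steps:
c = -119 (c = -7*17 = -119)
Z(Y) = 9 + 4*Y (Z(Y) = 9 - (-5*Y + Y) = 9 - (-4)*Y = 9 + 4*Y)
u(R) = -33 + sqrt(2)*sqrt(R) (u(R) = sqrt(R + R) - (9 + 4*6) = sqrt(2*R) - (9 + 24) = sqrt(2)*sqrt(R) - 1*33 = sqrt(2)*sqrt(R) - 33 = -33 + sqrt(2)*sqrt(R))
(c + u(g(l(6))))**2 = (-119 + (-33 + sqrt(2)*sqrt(6)))**2 = (-119 + (-33 + 2*sqrt(3)))**2 = (-152 + 2*sqrt(3))**2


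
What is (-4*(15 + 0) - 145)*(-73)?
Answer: 14965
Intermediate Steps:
(-4*(15 + 0) - 145)*(-73) = (-4*15 - 145)*(-73) = (-60 - 145)*(-73) = -205*(-73) = 14965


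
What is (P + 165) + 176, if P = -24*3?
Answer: 269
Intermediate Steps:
P = -72
(P + 165) + 176 = (-72 + 165) + 176 = 93 + 176 = 269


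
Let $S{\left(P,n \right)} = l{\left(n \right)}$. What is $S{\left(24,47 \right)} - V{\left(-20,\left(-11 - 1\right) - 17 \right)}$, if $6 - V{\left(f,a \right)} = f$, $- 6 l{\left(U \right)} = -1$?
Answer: $- \frac{155}{6} \approx -25.833$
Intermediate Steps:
$l{\left(U \right)} = \frac{1}{6}$ ($l{\left(U \right)} = \left(- \frac{1}{6}\right) \left(-1\right) = \frac{1}{6}$)
$V{\left(f,a \right)} = 6 - f$
$S{\left(P,n \right)} = \frac{1}{6}$
$S{\left(24,47 \right)} - V{\left(-20,\left(-11 - 1\right) - 17 \right)} = \frac{1}{6} - \left(6 - -20\right) = \frac{1}{6} - \left(6 + 20\right) = \frac{1}{6} - 26 = - \frac{155}{6}$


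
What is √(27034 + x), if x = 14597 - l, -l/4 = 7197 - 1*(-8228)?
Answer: √103331 ≈ 321.45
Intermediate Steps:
l = -61700 (l = -4*(7197 - 1*(-8228)) = -4*(7197 + 8228) = -4*15425 = -61700)
x = 76297 (x = 14597 - 1*(-61700) = 14597 + 61700 = 76297)
√(27034 + x) = √(27034 + 76297) = √103331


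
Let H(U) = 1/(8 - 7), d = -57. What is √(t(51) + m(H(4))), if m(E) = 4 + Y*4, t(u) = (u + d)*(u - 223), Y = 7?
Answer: 2*√266 ≈ 32.619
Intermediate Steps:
H(U) = 1 (H(U) = 1/1 = 1)
t(u) = (-223 + u)*(-57 + u) (t(u) = (u - 57)*(u - 223) = (-57 + u)*(-223 + u) = (-223 + u)*(-57 + u))
m(E) = 32 (m(E) = 4 + 7*4 = 4 + 28 = 32)
√(t(51) + m(H(4))) = √((12711 + 51² - 280*51) + 32) = √((12711 + 2601 - 14280) + 32) = √(1032 + 32) = √1064 = 2*√266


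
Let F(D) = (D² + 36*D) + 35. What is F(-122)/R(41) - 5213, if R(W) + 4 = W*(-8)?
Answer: -1741243/332 ≈ -5244.7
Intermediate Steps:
R(W) = -4 - 8*W (R(W) = -4 + W*(-8) = -4 - 8*W)
F(D) = 35 + D² + 36*D
F(-122)/R(41) - 5213 = (35 + (-122)² + 36*(-122))/(-4 - 8*41) - 5213 = (35 + 14884 - 4392)/(-4 - 328) - 5213 = 10527/(-332) - 5213 = 10527*(-1/332) - 5213 = -10527/332 - 5213 = -1741243/332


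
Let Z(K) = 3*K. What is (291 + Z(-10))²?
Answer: 68121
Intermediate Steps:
(291 + Z(-10))² = (291 + 3*(-10))² = (291 - 30)² = 261² = 68121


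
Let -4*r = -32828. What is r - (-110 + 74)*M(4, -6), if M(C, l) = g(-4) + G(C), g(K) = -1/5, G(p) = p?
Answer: 41719/5 ≈ 8343.8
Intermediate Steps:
g(K) = -⅕ (g(K) = -1*⅕ = -⅕)
r = 8207 (r = -¼*(-32828) = 8207)
M(C, l) = -⅕ + C
r - (-110 + 74)*M(4, -6) = 8207 - (-110 + 74)*(-⅕ + 4) = 8207 - (-36)*19/5 = 8207 - 1*(-684/5) = 8207 + 684/5 = 41719/5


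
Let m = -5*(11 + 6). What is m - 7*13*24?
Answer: -2269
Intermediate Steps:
m = -85 (m = -5*17 = -85)
m - 7*13*24 = -85 - 7*13*24 = -85 - 91*24 = -85 - 2184 = -2269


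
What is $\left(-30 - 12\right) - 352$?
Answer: $-394$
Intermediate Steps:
$\left(-30 - 12\right) - 352 = -42 - 352 = -394$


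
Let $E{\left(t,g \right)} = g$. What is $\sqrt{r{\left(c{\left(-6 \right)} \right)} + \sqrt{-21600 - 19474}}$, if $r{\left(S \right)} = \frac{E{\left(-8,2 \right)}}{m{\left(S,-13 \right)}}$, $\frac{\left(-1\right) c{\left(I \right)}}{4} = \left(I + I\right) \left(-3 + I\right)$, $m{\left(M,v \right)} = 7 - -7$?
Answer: $\frac{\sqrt{7 + 49 i \sqrt{41074}}}{7} \approx 10.07 + 10.063 i$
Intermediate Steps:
$m{\left(M,v \right)} = 14$ ($m{\left(M,v \right)} = 7 + 7 = 14$)
$c{\left(I \right)} = - 8 I \left(-3 + I\right)$ ($c{\left(I \right)} = - 4 \left(I + I\right) \left(-3 + I\right) = - 4 \cdot 2 I \left(-3 + I\right) = - 8 I \left(-3 + I\right)$)
$r{\left(S \right)} = \frac{1}{7}$ ($r{\left(S \right)} = \frac{2}{14} = 2 \cdot \frac{1}{14} = \frac{1}{7}$)
$\sqrt{r{\left(c{\left(-6 \right)} \right)} + \sqrt{-21600 - 19474}} = \sqrt{\frac{1}{7} + \sqrt{-21600 - 19474}} = \sqrt{\frac{1}{7} + \sqrt{-41074}} = \sqrt{\frac{1}{7} + i \sqrt{41074}}$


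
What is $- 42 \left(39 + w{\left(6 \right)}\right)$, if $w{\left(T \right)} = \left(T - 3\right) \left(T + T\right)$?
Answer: $-3150$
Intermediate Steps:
$w{\left(T \right)} = 2 T \left(-3 + T\right)$ ($w{\left(T \right)} = \left(-3 + T\right) 2 T = 2 T \left(-3 + T\right)$)
$- 42 \left(39 + w{\left(6 \right)}\right) = - 42 \left(39 + 2 \cdot 6 \left(-3 + 6\right)\right) = - 42 \left(39 + 2 \cdot 6 \cdot 3\right) = - 42 \left(39 + 36\right) = \left(-42\right) 75 = -3150$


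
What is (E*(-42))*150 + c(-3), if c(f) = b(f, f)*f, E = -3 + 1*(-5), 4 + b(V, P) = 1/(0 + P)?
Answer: 50413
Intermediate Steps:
b(V, P) = -4 + 1/P (b(V, P) = -4 + 1/(0 + P) = -4 + 1/P)
E = -8 (E = -3 - 5 = -8)
c(f) = f*(-4 + 1/f) (c(f) = (-4 + 1/f)*f = f*(-4 + 1/f))
(E*(-42))*150 + c(-3) = -8*(-42)*150 + (1 - 4*(-3)) = 336*150 + (1 + 12) = 50400 + 13 = 50413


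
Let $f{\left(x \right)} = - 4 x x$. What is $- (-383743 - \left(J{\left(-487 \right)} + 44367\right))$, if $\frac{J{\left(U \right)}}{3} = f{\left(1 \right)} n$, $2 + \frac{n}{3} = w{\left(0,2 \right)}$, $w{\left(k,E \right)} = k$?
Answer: $428182$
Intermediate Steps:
$f{\left(x \right)} = - 4 x^{2}$
$n = -6$ ($n = -6 + 3 \cdot 0 = -6 + 0 = -6$)
$J{\left(U \right)} = 72$ ($J{\left(U \right)} = 3 - 4 \cdot 1^{2} \left(-6\right) = 3 \left(-4\right) 1 \left(-6\right) = 3 \left(\left(-4\right) \left(-6\right)\right) = 3 \cdot 24 = 72$)
$- (-383743 - \left(J{\left(-487 \right)} + 44367\right)) = - (-383743 - \left(72 + 44367\right)) = - (-383743 - 44439) = \left(-1\right) \left(-428182\right) = 428182$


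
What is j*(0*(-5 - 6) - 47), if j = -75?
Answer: 3525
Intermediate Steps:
j*(0*(-5 - 6) - 47) = -75*(0*(-5 - 6) - 47) = -75*(0*(-11) - 47) = -75*(0 - 47) = -75*(-47) = 3525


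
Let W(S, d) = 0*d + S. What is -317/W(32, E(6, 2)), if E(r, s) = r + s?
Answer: -317/32 ≈ -9.9063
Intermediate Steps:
W(S, d) = S (W(S, d) = 0 + S = S)
-317/W(32, E(6, 2)) = -317/32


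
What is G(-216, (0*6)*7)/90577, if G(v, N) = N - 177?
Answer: -177/90577 ≈ -0.0019541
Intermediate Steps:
G(v, N) = -177 + N
G(-216, (0*6)*7)/90577 = (-177 + (0*6)*7)/90577 = (-177 + 0*7)*(1/90577) = (-177 + 0)*(1/90577) = -177*1/90577 = -177/90577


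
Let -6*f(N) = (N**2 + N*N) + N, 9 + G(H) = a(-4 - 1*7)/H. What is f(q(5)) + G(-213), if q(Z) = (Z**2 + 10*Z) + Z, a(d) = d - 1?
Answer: -459145/213 ≈ -2155.6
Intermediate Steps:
a(d) = -1 + d
q(Z) = Z**2 + 11*Z
G(H) = -9 - 12/H (G(H) = -9 + (-1 + (-4 - 1*7))/H = -9 + (-1 + (-4 - 7))/H = -9 + (-1 - 11)/H = -9 - 12/H)
f(N) = -N**2/3 - N/6 (f(N) = -((N**2 + N*N) + N)/6 = -((N**2 + N**2) + N)/6 = -(2*N**2 + N)/6 = -(N + 2*N**2)/6 = -N**2/3 - N/6)
f(q(5)) + G(-213) = -5*(11 + 5)*(1 + 2*(5*(11 + 5)))/6 + (-9 - 12/(-213)) = -5*16*(1 + 2*(5*16))/6 + (-9 - 12*(-1/213)) = -1/6*80*(1 + 2*80) + (-9 + 4/71) = -1/6*80*(1 + 160) - 635/71 = -1/6*80*161 - 635/71 = -6440/3 - 635/71 = -459145/213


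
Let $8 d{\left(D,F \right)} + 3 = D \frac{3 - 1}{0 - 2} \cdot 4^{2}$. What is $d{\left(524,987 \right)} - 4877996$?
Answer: $- \frac{39032355}{8} \approx -4.879 \cdot 10^{6}$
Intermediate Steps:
$d{\left(D,F \right)} = - \frac{3}{8} - 2 D$ ($d{\left(D,F \right)} = - \frac{3}{8} + \frac{D \frac{3 - 1}{0 - 2} \cdot 4^{2}}{8} = - \frac{3}{8} + \frac{D \frac{2}{-2} \cdot 16}{8} = - \frac{3}{8} + \frac{D 2 \left(- \frac{1}{2}\right) 16}{8} = - \frac{3}{8} + \frac{D \left(-1\right) 16}{8} = - \frac{3}{8} + \frac{- D 16}{8} = - \frac{3}{8} + \frac{\left(-16\right) D}{8} = - \frac{3}{8} - 2 D$)
$d{\left(524,987 \right)} - 4877996 = \left(- \frac{3}{8} - 1048\right) - 4877996 = - \frac{8387}{8} - 4877996 = - \frac{39032355}{8}$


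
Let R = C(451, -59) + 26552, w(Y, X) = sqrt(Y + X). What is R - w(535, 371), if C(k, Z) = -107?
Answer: 26445 - sqrt(906) ≈ 26415.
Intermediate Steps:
w(Y, X) = sqrt(X + Y)
R = 26445 (R = -107 + 26552 = 26445)
R - w(535, 371) = 26445 - sqrt(371 + 535) = 26445 - sqrt(906)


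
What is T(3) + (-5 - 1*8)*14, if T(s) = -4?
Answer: -186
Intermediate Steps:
T(3) + (-5 - 1*8)*14 = -4 + (-5 - 1*8)*14 = -4 + (-5 - 8)*14 = -4 - 13*14 = -4 - 182 = -186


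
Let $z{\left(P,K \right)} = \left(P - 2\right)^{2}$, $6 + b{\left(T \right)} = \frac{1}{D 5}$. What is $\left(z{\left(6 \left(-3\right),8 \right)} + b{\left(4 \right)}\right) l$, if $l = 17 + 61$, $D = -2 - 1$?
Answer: $\frac{153634}{5} \approx 30727.0$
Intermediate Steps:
$D = -3$
$l = 78$
$b{\left(T \right)} = - \frac{91}{15}$ ($b{\left(T \right)} = -6 + \frac{1}{\left(-3\right) 5} = -6 + \frac{1}{-15} = -6 - \frac{1}{15} = - \frac{91}{15}$)
$z{\left(P,K \right)} = \left(-2 + P\right)^{2}$
$\left(z{\left(6 \left(-3\right),8 \right)} + b{\left(4 \right)}\right) l = \left(\left(-2 + 6 \left(-3\right)\right)^{2} - \frac{91}{15}\right) 78 = \left(\left(-2 - 18\right)^{2} - \frac{91}{15}\right) 78 = \left(\left(-20\right)^{2} - \frac{91}{15}\right) 78 = \left(400 - \frac{91}{15}\right) 78 = \frac{5909}{15} \cdot 78 = \frac{153634}{5}$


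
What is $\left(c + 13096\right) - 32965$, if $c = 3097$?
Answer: $-16772$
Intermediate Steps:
$\left(c + 13096\right) - 32965 = \left(3097 + 13096\right) - 32965 = 16193 - 32965 = -16772$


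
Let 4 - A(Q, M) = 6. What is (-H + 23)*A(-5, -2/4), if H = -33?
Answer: -112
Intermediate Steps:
A(Q, M) = -2 (A(Q, M) = 4 - 1*6 = 4 - 6 = -2)
(-H + 23)*A(-5, -2/4) = (-1*(-33) + 23)*(-2) = (33 + 23)*(-2) = 56*(-2) = -112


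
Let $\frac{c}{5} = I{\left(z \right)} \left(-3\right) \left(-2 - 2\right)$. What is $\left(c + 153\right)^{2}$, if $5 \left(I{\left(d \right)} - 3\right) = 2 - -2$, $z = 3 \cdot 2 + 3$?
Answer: $145161$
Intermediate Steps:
$z = 9$ ($z = 6 + 3 = 9$)
$I{\left(d \right)} = \frac{19}{5}$ ($I{\left(d \right)} = 3 + \frac{2 - -2}{5} = 3 + \frac{2 + 2}{5} = 3 + \frac{1}{5} \cdot 4 = 3 + \frac{4}{5} = \frac{19}{5}$)
$c = 228$ ($c = 5 \cdot \frac{19}{5} \left(-3\right) \left(-2 - 2\right) = 5 \left(\left(- \frac{57}{5}\right) \left(-4\right)\right) = 5 \cdot \frac{228}{5} = 228$)
$\left(c + 153\right)^{2} = \left(228 + 153\right)^{2} = 381^{2} = 145161$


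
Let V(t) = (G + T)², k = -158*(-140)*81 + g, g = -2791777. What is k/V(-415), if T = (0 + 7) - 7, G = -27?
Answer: -1000057/729 ≈ -1371.8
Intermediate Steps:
T = 0 (T = 7 - 7 = 0)
k = -1000057 (k = -158*(-140)*81 - 2791777 = 22120*81 - 2791777 = 1791720 - 2791777 = -1000057)
V(t) = 729 (V(t) = (-27 + 0)² = (-27)² = 729)
k/V(-415) = -1000057/729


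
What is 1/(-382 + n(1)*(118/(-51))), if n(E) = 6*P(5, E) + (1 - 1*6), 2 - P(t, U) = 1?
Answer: -51/19600 ≈ -0.0026020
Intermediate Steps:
P(t, U) = 1 (P(t, U) = 2 - 1*1 = 2 - 1 = 1)
n(E) = 1 (n(E) = 6*1 + (1 - 1*6) = 6 + (1 - 6) = 6 - 5 = 1)
1/(-382 + n(1)*(118/(-51))) = 1/(-382 + 1*(118/(-51))) = 1/(-382 + 1*(118*(-1/51))) = 1/(-382 + 1*(-118/51)) = 1/(-382 - 118/51) = 1/(-19600/51) = -51/19600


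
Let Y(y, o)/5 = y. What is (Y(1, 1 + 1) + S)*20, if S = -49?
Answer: -880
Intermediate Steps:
Y(y, o) = 5*y
(Y(1, 1 + 1) + S)*20 = (5*1 - 49)*20 = (5 - 49)*20 = -44*20 = -880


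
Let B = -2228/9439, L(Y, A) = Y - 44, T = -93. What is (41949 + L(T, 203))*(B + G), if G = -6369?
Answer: -2513704784828/9439 ≈ -2.6631e+8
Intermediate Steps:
L(Y, A) = -44 + Y
B = -2228/9439 (B = -2228*1/9439 = -2228/9439 ≈ -0.23604)
(41949 + L(T, 203))*(B + G) = (41949 + (-44 - 93))*(-2228/9439 - 6369) = (41949 - 137)*(-60119219/9439) = 41812*(-60119219/9439) = -2513704784828/9439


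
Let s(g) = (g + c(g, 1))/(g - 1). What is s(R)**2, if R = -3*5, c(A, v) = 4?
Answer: 121/256 ≈ 0.47266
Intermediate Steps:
R = -15
s(g) = (4 + g)/(-1 + g) (s(g) = (g + 4)/(g - 1) = (4 + g)/(-1 + g))
s(R)**2 = ((4 - 15)/(-1 - 15))**2 = (-11/(-16))**2 = (-1/16*(-11))**2 = (11/16)**2 = 121/256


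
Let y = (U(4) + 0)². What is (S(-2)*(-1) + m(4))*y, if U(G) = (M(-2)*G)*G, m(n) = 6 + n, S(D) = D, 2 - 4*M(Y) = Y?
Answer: 3072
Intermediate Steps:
M(Y) = ½ - Y/4
U(G) = G² (U(G) = ((½ - ¼*(-2))*G)*G = ((½ + ½)*G)*G = (1*G)*G = G*G = G²)
y = 256 (y = (4² + 0)² = (16 + 0)² = 16² = 256)
(S(-2)*(-1) + m(4))*y = (-2*(-1) + (6 + 4))*256 = (2 + 10)*256 = 12*256 = 3072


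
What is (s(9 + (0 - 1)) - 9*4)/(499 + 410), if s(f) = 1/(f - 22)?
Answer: -5/126 ≈ -0.039683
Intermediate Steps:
s(f) = 1/(-22 + f)
(s(9 + (0 - 1)) - 9*4)/(499 + 410) = (1/(-22 + (9 + (0 - 1))) - 9*4)/(499 + 410) = (1/(-22 + (9 - 1)) - 36)/909 = (1/(-22 + 8) - 36)*(1/909) = (1/(-14) - 36)*(1/909) = (-1/14 - 36)*(1/909) = -505/14*1/909 = -5/126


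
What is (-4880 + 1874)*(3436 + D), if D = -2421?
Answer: -3051090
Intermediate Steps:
(-4880 + 1874)*(3436 + D) = (-4880 + 1874)*(3436 - 2421) = -3006*1015 = -3051090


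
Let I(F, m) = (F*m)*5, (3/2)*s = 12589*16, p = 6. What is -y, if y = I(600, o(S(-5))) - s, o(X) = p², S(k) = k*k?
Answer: 78848/3 ≈ 26283.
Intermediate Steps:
s = 402848/3 (s = 2*(12589*16)/3 = (⅔)*201424 = 402848/3 ≈ 1.3428e+5)
S(k) = k²
o(X) = 36 (o(X) = 6² = 36)
I(F, m) = 5*F*m
y = -78848/3 (y = 5*600*36 - 1*402848/3 = 108000 - 402848/3 = -78848/3 ≈ -26283.)
-y = -1*(-78848/3) = 78848/3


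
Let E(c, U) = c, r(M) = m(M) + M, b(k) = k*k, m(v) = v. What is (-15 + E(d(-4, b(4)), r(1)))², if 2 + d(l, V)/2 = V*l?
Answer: 21609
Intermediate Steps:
b(k) = k²
r(M) = 2*M (r(M) = M + M = 2*M)
d(l, V) = -4 + 2*V*l (d(l, V) = -4 + 2*(V*l) = -4 + 2*V*l)
(-15 + E(d(-4, b(4)), r(1)))² = (-15 + (-4 + 2*4²*(-4)))² = (-15 + (-4 + 2*16*(-4)))² = (-15 + (-4 - 128))² = (-15 - 132)² = (-147)² = 21609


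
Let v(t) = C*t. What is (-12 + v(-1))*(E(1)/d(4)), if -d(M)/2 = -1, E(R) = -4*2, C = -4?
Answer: 32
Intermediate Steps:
E(R) = -8
v(t) = -4*t
d(M) = 2 (d(M) = -2*(-1) = 2)
(-12 + v(-1))*(E(1)/d(4)) = (-12 - 4*(-1))*(-8/2) = (-12 + 4)*(-8*½) = -8*(-4) = 32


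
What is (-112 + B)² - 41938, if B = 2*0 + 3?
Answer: -30057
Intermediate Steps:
B = 3 (B = 0 + 3 = 3)
(-112 + B)² - 41938 = (-112 + 3)² - 41938 = (-109)² - 41938 = 11881 - 41938 = -30057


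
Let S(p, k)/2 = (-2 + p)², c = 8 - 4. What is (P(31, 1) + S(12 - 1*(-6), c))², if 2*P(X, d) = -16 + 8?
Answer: 258064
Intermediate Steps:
P(X, d) = -4 (P(X, d) = (-16 + 8)/2 = (½)*(-8) = -4)
c = 4
S(p, k) = 2*(-2 + p)²
(P(31, 1) + S(12 - 1*(-6), c))² = (-4 + 2*(-2 + (12 - 1*(-6)))²)² = (-4 + 2*(-2 + (12 + 6))²)² = (-4 + 2*(-2 + 18)²)² = (-4 + 2*16²)² = (-4 + 2*256)² = (-4 + 512)² = 508² = 258064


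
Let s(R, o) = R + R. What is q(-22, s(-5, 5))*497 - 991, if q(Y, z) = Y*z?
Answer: 108349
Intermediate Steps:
s(R, o) = 2*R
q(-22, s(-5, 5))*497 - 991 = -44*(-5)*497 - 991 = -22*(-10)*497 - 991 = 220*497 - 991 = 109340 - 991 = 108349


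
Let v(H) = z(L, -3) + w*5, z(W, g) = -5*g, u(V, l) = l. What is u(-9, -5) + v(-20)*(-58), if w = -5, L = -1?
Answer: 575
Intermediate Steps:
v(H) = -10 (v(H) = -5*(-3) - 5*5 = 15 - 25 = -10)
u(-9, -5) + v(-20)*(-58) = -5 - 10*(-58) = -5 + 580 = 575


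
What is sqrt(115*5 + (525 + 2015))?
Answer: sqrt(3115) ≈ 55.812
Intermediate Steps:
sqrt(115*5 + (525 + 2015)) = sqrt(575 + 2540) = sqrt(3115)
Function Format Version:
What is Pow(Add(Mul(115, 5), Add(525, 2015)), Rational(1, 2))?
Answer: Pow(3115, Rational(1, 2)) ≈ 55.812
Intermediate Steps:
Pow(Add(Mul(115, 5), Add(525, 2015)), Rational(1, 2)) = Pow(Add(575, 2540), Rational(1, 2)) = Pow(3115, Rational(1, 2))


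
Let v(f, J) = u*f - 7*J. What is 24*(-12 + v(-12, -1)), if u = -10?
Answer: 2760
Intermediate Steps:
v(f, J) = -10*f - 7*J
24*(-12 + v(-12, -1)) = 24*(-12 + (-10*(-12) - 7*(-1))) = 24*(-12 + (120 + 7)) = 24*(-12 + 127) = 24*115 = 2760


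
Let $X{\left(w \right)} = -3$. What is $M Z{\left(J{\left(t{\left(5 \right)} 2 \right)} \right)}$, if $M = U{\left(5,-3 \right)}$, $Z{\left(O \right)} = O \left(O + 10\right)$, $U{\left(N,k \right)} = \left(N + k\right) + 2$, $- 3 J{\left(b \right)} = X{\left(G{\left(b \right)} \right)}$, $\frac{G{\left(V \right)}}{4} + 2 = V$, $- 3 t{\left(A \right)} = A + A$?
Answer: $44$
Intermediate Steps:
$t{\left(A \right)} = - \frac{2 A}{3}$ ($t{\left(A \right)} = - \frac{A + A}{3} = - \frac{2 A}{3}$)
$G{\left(V \right)} = -8 + 4 V$
$J{\left(b \right)} = 1$ ($J{\left(b \right)} = \left(- \frac{1}{3}\right) \left(-3\right) = 1$)
$U{\left(N,k \right)} = 2 + N + k$
$Z{\left(O \right)} = O \left(10 + O\right)$
$M = 4$ ($M = 2 + 5 - 3 = 4$)
$M Z{\left(J{\left(t{\left(5 \right)} 2 \right)} \right)} = 4 \cdot 1 \left(10 + 1\right) = 4 \cdot 1 \cdot 11 = 4 \cdot 11 = 44$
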